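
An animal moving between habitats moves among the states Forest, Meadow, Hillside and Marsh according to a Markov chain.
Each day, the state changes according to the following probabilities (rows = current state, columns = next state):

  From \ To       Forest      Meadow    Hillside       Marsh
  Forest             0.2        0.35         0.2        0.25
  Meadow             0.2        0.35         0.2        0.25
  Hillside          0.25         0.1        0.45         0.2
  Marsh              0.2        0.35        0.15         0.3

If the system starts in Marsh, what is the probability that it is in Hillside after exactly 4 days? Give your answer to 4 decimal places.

0.2481

Propagate the distribution vector 4 days from Marsh.
After 0 days: (0.0000, 0.0000, 0.0000, 1.0000)
After 1 day: (0.2000, 0.3500, 0.1500, 0.3000)
After 2 days: (0.2075, 0.3125, 0.2225, 0.2575)
After 3 days: (0.2111, 0.2944, 0.2428, 0.2518)
After 4 days: (0.2121, 0.2893, 0.2481, 0.2505)
P(in Hillside after 4 days) = 0.2481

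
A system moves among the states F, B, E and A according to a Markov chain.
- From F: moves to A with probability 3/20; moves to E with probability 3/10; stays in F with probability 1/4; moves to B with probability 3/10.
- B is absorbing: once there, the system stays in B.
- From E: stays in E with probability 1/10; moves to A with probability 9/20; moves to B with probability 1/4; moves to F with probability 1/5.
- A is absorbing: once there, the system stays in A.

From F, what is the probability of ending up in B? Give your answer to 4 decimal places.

0.5610

Let h(s) be the probability of absorption at B starting from transient state s. Then h(B) = 1 and h(A) = 0. By first-step analysis:
h(F) = 0.25·h(F) + 0.3·1 + 0.3·h(E) + 0.15·0
h(E) = 0.2·h(F) + 0.25·1 + 0.1·h(E) + 0.45·0
Solving: h(F) = 0.5610, h(E) = 0.4024.
Starting from F, the probability is 0.5610.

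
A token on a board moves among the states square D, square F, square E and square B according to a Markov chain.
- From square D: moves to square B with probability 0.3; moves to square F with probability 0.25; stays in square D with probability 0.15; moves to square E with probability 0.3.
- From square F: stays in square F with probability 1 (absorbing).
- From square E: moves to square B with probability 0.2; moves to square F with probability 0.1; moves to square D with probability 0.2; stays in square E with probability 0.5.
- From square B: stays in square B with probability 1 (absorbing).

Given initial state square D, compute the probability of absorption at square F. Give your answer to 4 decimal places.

Let h(s) be the probability of absorption at square F starting from transient state s. Then h(square F) = 1 and h(square B) = 0. By first-step analysis:
h(square D) = 0.15·h(square D) + 0.25·1 + 0.3·h(square E) + 0.3·0
h(square E) = 0.2·h(square D) + 0.1·1 + 0.5·h(square E) + 0.2·0
Solving: h(square D) = 0.4247, h(square E) = 0.3699.
Starting from square D, the probability is 0.4247.

0.4247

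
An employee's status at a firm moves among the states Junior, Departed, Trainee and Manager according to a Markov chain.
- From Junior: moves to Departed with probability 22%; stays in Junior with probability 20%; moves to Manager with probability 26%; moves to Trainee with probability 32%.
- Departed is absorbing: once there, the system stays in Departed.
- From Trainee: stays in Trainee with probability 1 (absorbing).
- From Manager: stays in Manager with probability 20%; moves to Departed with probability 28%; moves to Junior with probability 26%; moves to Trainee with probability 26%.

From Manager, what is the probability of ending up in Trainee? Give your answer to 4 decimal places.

0.5087

Let h(s) be the probability of absorption at Trainee starting from transient state s. Then h(Trainee) = 1 and h(Departed) = 0. By first-step analysis:
h(Junior) = 0.2·h(Junior) + 0.22·0 + 0.32·1 + 0.26·h(Manager)
h(Manager) = 0.26·h(Junior) + 0.28·0 + 0.26·1 + 0.2·h(Manager)
Solving: h(Junior) = 0.5653, h(Manager) = 0.5087.
Starting from Manager, the probability is 0.5087.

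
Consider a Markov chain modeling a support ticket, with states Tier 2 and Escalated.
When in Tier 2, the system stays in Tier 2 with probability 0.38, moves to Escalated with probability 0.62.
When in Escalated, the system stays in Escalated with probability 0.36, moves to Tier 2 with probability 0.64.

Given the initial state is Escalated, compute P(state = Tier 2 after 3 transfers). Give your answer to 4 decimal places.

0.5169

Propagate the distribution vector 3 transfers from Escalated.
After 0 transfers: (0.0000, 1.0000)
After 1 transfer: (0.6400, 0.3600)
After 2 transfers: (0.4736, 0.5264)
After 3 transfers: (0.5169, 0.4831)
P(in Tier 2 after 3 transfers) = 0.5169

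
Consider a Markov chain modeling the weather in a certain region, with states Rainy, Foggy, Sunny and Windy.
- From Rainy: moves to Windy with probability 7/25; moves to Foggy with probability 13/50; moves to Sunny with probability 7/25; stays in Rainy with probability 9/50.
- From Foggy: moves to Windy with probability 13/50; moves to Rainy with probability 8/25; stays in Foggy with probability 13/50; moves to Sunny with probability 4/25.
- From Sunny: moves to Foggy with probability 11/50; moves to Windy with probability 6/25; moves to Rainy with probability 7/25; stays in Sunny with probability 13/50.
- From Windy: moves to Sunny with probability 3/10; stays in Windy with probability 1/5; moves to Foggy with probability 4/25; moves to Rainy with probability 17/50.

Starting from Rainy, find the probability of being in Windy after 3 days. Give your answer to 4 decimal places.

Propagate the distribution vector 3 days from Rainy.
After 0 days: (1.0000, 0.0000, 0.0000, 0.0000)
After 1 day: (0.1800, 0.2600, 0.2800, 0.2800)
After 2 days: (0.2892, 0.2208, 0.2488, 0.2412)
After 3 days: (0.2744, 0.2259, 0.2534, 0.2463)
P(in Windy after 3 days) = 0.2463

0.2463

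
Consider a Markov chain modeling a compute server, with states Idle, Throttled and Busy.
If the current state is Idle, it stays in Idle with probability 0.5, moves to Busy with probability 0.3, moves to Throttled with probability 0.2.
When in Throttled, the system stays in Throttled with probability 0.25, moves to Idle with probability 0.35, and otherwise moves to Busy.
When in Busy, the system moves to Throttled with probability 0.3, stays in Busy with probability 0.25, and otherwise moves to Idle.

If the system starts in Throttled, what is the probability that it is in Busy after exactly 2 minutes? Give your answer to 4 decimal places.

Sum over the intermediate state after 1 minute:
P = P(Throttled→Idle)·P(Idle→Busy) + P(Throttled→Throttled)·P(Throttled→Busy) + P(Throttled→Busy)·P(Busy→Busy)
  = 0.35×0.3 + 0.25×0.4 + 0.4×0.25
  = 0.1050 + 0.1000 + 0.1000 = 0.3050

0.3050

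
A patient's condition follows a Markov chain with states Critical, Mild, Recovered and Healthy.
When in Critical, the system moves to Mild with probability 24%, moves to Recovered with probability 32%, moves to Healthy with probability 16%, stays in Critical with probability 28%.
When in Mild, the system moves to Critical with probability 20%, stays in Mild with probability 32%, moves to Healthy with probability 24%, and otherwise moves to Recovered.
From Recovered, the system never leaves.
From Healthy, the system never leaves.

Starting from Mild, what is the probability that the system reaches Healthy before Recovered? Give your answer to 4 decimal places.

0.4638

Let h(s) be the probability of absorption at Healthy starting from transient state s. Then h(Healthy) = 1 and h(Recovered) = 0. By first-step analysis:
h(Critical) = 0.28·h(Critical) + 0.24·h(Mild) + 0.32·0 + 0.16·1
h(Mild) = 0.2·h(Critical) + 0.32·h(Mild) + 0.24·0 + 0.24·1
Solving: h(Critical) = 0.3768, h(Mild) = 0.4638.
Starting from Mild, the probability is 0.4638.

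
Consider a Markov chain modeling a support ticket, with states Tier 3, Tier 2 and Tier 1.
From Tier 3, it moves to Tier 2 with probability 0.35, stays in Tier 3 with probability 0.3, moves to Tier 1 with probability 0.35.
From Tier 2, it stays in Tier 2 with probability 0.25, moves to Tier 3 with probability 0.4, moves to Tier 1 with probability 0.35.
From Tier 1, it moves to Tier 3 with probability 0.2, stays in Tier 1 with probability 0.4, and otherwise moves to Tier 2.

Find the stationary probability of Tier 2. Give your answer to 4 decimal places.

Let the stationary distribution be π with π = πP and π_1 + π_2 + π_3 = 1.
π_1 = 0.3·π_1 + 0.4·π_2 + 0.2·π_3
π_2 = 0.35·π_1 + 0.25·π_2 + 0.4·π_3
Solving with the normalization constraint gives π = (0.2967, 0.3349, 0.3684).
So the stationary probability of Tier 2 is 0.3349.

0.3349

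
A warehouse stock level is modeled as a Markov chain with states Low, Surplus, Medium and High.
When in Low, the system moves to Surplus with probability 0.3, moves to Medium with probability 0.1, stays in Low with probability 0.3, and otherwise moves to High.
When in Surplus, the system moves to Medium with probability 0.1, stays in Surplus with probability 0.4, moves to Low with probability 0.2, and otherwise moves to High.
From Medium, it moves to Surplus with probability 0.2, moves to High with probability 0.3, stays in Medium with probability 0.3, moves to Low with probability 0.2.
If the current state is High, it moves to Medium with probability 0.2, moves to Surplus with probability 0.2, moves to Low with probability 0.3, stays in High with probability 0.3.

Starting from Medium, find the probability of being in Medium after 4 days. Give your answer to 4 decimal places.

Propagate the distribution vector 4 days from Medium.
After 0 days: (0.0000, 0.0000, 1.0000, 0.0000)
After 1 day: (0.2000, 0.2000, 0.3000, 0.3000)
After 2 days: (0.2500, 0.2600, 0.1900, 0.3000)
After 3 days: (0.2550, 0.2770, 0.1680, 0.3000)
After 4 days: (0.2555, 0.2809, 0.1636, 0.3000)
P(in Medium after 4 days) = 0.1636

0.1636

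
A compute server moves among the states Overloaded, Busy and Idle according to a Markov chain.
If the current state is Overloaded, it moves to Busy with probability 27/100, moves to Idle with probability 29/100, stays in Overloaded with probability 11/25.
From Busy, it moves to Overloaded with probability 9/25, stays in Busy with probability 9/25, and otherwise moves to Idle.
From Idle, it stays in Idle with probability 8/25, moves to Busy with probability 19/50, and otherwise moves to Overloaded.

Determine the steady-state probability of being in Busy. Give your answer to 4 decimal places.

Let the stationary distribution be π with π = πP and π_1 + π_2 + π_3 = 1.
π_1 = 0.44·π_1 + 0.36·π_2 + 0.3·π_3
π_2 = 0.27·π_1 + 0.36·π_2 + 0.38·π_3
Solving with the normalization constraint gives π = (0.3720, 0.3324, 0.2955).
So the stationary probability of Busy is 0.3324.

0.3324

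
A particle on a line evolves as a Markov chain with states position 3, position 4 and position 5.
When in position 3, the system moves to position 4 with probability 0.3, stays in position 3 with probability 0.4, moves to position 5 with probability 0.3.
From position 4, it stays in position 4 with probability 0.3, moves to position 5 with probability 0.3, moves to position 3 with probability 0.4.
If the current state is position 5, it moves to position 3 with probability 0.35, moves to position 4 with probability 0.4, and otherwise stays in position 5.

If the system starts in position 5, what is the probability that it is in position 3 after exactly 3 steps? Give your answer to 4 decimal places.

0.3856

Propagate the distribution vector 3 steps from position 5.
After 0 steps: (0.0000, 0.0000, 1.0000)
After 1 step: (0.3500, 0.4000, 0.2500)
After 2 steps: (0.3875, 0.3250, 0.2875)
After 3 steps: (0.3856, 0.3288, 0.2856)
P(in position 3 after 3 steps) = 0.3856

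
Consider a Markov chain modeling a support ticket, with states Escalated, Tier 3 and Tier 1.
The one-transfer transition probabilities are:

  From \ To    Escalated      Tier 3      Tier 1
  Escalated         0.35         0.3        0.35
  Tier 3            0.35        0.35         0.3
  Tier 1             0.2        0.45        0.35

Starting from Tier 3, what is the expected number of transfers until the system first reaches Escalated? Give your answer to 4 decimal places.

Let t(s) be the expected number of transfers to first reach Escalated from state s, with t(Escalated) = 0. Conditioning on the first transfer:
t(Tier 3) = 1 + 0.35·t(Tier 3) + 0.3·t(Tier 1)
t(Tier 1) = 1 + 0.45·t(Tier 3) + 0.35·t(Tier 1)
Solving: t(Tier 3) = 3.3043, t(Tier 1) = 3.8261.
Expected transfers from Tier 3 to Escalated: 3.3043.

3.3043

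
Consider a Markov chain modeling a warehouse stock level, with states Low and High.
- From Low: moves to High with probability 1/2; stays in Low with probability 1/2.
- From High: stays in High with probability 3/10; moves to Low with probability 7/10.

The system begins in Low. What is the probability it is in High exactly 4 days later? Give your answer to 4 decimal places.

Propagate the distribution vector 4 days from Low.
After 0 days: (1.0000, 0.0000)
After 1 day: (0.5000, 0.5000)
After 2 days: (0.6000, 0.4000)
After 3 days: (0.5800, 0.4200)
After 4 days: (0.5840, 0.4160)
P(in High after 4 days) = 0.4160

0.4160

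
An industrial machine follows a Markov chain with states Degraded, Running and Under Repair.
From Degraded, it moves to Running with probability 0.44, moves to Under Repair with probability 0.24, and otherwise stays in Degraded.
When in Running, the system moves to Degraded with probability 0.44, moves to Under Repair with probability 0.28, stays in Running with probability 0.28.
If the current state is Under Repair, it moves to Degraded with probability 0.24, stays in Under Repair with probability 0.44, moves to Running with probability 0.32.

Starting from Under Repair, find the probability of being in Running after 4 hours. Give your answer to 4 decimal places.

Propagate the distribution vector 4 hours from Under Repair.
After 0 hours: (0.0000, 0.0000, 1.0000)
After 1 hour: (0.2400, 0.3200, 0.4400)
After 2 hours: (0.3232, 0.3360, 0.3408)
After 3 hours: (0.3331, 0.3453, 0.3216)
After 4 hours: (0.3357, 0.3462, 0.3181)
P(in Running after 4 hours) = 0.3462

0.3462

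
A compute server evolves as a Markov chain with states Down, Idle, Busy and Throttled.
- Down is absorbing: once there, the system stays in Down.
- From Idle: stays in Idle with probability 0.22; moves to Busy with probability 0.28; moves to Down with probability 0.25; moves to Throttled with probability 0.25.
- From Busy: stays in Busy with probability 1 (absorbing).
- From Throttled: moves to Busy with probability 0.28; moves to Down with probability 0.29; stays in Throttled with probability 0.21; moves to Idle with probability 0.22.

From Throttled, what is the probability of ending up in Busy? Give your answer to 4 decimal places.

Let h(s) be the probability of absorption at Busy starting from transient state s. Then h(Busy) = 1 and h(Down) = 0. By first-step analysis:
h(Idle) = 0.25·0 + 0.22·h(Idle) + 0.28·1 + 0.25·h(Throttled)
h(Throttled) = 0.29·0 + 0.22·h(Idle) + 0.28·1 + 0.21·h(Throttled)
Solving: h(Idle) = 0.5189, h(Throttled) = 0.4989.
Starting from Throttled, the probability is 0.4989.

0.4989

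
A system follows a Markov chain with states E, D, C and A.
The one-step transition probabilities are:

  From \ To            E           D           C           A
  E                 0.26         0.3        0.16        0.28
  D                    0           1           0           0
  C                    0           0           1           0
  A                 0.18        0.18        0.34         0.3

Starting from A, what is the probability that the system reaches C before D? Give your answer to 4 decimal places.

0.5997

Let h(s) be the probability of absorption at C starting from transient state s. Then h(C) = 1 and h(D) = 0. By first-step analysis:
h(E) = 0.26·h(E) + 0.3·0 + 0.16·1 + 0.28·h(A)
h(A) = 0.18·h(E) + 0.18·0 + 0.34·1 + 0.3·h(A)
Solving: h(E) = 0.4431, h(A) = 0.5997.
Starting from A, the probability is 0.5997.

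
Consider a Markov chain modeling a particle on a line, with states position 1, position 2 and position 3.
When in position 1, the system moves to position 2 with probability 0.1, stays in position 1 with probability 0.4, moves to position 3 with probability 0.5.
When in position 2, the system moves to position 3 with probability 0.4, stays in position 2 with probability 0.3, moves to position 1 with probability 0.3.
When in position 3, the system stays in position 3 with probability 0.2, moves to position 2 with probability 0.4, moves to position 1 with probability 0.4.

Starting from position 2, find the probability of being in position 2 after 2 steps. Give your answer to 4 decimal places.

0.2800

Sum over the intermediate state after 1 step:
P = P(position 2→position 1)·P(position 1→position 2) + P(position 2→position 2)·P(position 2→position 2) + P(position 2→position 3)·P(position 3→position 2)
  = 0.3×0.1 + 0.3×0.3 + 0.4×0.4
  = 0.0300 + 0.0900 + 0.1600 = 0.2800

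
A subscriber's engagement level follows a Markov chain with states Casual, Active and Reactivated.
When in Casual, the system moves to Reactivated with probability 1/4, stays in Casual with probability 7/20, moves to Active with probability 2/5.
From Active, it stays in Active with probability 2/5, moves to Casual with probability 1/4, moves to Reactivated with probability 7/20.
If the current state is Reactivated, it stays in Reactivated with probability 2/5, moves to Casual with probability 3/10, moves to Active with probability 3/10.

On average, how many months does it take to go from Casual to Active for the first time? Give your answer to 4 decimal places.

Let t(s) be the expected number of months to first reach Active from state s, with t(Active) = 0. Conditioning on the first month:
t(Casual) = 1 + 0.35·t(Casual) + 0.25·t(Reactivated)
t(Reactivated) = 1 + 0.3·t(Casual) + 0.4·t(Reactivated)
Solving: t(Casual) = 2.6984, t(Reactivated) = 3.0159.
Expected months from Casual to Active: 2.6984.

2.6984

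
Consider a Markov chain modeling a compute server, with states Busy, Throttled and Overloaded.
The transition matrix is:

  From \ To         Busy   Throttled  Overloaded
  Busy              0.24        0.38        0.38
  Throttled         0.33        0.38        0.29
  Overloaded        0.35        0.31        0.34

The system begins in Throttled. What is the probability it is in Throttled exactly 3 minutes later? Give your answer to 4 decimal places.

0.3566

Propagate the distribution vector 3 minutes from Throttled.
After 0 minutes: (0.0000, 1.0000, 0.0000)
After 1 minute: (0.3300, 0.3800, 0.2900)
After 2 minutes: (0.3061, 0.3597, 0.3342)
After 3 minutes: (0.3091, 0.3566, 0.3343)
P(in Throttled after 3 minutes) = 0.3566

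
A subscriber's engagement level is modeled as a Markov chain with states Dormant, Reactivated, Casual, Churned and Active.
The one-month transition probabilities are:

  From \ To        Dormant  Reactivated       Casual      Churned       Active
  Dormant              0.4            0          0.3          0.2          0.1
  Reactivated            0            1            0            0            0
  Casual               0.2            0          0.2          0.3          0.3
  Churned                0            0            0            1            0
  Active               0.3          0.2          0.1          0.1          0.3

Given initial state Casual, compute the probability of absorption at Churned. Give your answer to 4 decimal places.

0.8206

Let h(s) be the probability of absorption at Churned starting from transient state s. Then h(Churned) = 1 and h(Reactivated) = 0. By first-step analysis:
h(Dormant) = 0.4·h(Dormant) + 0.3·h(Casual) + 0.2·1 + 0.1·h(Active)
h(Casual) = 0.2·h(Dormant) + 0.2·h(Casual) + 0.3·1 + 0.3·h(Active)
h(Active) = 0.3·h(Dormant) + 0.2·0 + 0.1·h(Casual) + 0.1·1 + 0.3·h(Active)
Solving: h(Dormant) = 0.8475, h(Casual) = 0.8206, h(Active) = 0.6233.
Starting from Casual, the probability is 0.8206.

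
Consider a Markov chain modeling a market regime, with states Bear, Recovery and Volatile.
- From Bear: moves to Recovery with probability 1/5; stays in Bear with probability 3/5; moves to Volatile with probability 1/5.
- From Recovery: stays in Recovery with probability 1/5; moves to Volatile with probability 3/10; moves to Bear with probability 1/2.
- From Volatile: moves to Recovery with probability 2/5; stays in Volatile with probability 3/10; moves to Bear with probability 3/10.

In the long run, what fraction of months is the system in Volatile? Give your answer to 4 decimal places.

Let the stationary distribution be π with π = πP and π_1 + π_2 + π_3 = 1.
π_1 = 0.6·π_1 + 0.5·π_2 + 0.3·π_3
π_2 = 0.2·π_1 + 0.2·π_2 + 0.4·π_3
Solving with the normalization constraint gives π = (0.5000, 0.2500, 0.2500).
So the stationary probability of Volatile is 0.2500.

0.2500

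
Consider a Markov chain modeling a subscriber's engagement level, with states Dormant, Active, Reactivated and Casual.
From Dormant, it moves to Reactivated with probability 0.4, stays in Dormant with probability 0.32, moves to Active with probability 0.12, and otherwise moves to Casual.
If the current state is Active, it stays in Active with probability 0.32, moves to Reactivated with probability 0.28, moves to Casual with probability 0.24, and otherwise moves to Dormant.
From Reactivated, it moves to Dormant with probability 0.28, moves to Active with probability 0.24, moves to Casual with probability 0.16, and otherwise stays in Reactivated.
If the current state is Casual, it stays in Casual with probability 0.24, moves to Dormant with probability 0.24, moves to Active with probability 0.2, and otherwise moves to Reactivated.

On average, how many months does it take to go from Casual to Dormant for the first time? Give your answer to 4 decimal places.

4.2899

Let t(s) be the expected number of months to first reach Dormant from state s, with t(Dormant) = 0. Conditioning on the first month:
t(Active) = 1 + 0.32·t(Active) + 0.28·t(Reactivated) + 0.24·t(Casual)
t(Reactivated) = 1 + 0.24·t(Active) + 0.32·t(Reactivated) + 0.16·t(Casual)
t(Casual) = 1 + 0.2·t(Active) + 0.32·t(Reactivated) + 0.24·t(Casual)
Solving: t(Active) = 4.6870, t(Reactivated) = 4.1342, t(Casual) = 4.2899.
Expected months from Casual to Dormant: 4.2899.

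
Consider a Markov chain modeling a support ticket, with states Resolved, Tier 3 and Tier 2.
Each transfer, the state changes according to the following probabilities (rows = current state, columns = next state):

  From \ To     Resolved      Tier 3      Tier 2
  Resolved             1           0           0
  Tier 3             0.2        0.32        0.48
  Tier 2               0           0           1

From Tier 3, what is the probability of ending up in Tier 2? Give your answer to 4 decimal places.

0.7059

Let h(s) be the probability of absorption at Tier 2 starting from transient state s. Then h(Tier 2) = 1 and h(Resolved) = 0. By first-step analysis:
h(Tier 3) = 0.2·0 + 0.32·h(Tier 3) + 0.48·1
Solving: h(Tier 3) = 0.7059.
Starting from Tier 3, the probability is 0.7059.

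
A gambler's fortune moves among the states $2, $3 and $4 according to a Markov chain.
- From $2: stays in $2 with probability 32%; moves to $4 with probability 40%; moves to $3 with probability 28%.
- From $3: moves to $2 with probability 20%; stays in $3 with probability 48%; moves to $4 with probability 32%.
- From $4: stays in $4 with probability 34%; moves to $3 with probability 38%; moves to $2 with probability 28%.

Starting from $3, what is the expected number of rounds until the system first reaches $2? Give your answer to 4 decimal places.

Let t(s) be the expected number of rounds to first reach $2 from state s, with t($2) = 0. Conditioning on the first round:
t($3) = 1 + 0.48·t($3) + 0.32·t($4)
t($4) = 1 + 0.38·t($3) + 0.34·t($4)
Solving: t($3) = 4.4224, t($4) = 4.0614.
Expected rounds from $3 to $2: 4.4224.

4.4224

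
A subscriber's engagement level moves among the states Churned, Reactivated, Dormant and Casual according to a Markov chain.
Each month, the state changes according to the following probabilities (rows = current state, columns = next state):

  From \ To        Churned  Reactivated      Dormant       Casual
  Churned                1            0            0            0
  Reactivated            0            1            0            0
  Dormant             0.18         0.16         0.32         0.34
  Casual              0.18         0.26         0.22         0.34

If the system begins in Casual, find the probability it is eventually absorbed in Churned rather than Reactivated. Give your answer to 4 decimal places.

Let h(s) be the probability of absorption at Churned starting from transient state s. Then h(Churned) = 1 and h(Reactivated) = 0. By first-step analysis:
h(Dormant) = 0.18·1 + 0.16·0 + 0.32·h(Dormant) + 0.34·h(Casual)
h(Casual) = 0.18·1 + 0.26·0 + 0.22·h(Dormant) + 0.34·h(Casual)
Solving: h(Dormant) = 0.4813, h(Casual) = 0.4332.
Starting from Casual, the probability is 0.4332.

0.4332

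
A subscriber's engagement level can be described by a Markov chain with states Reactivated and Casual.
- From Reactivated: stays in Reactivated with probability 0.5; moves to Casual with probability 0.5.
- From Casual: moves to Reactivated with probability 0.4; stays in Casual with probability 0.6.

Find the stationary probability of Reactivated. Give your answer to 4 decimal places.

Let the stationary distribution be π with π = πP and π_1 + π_2 = 1.
π_1 = 0.5·π_1 + 0.4·π_2
Solving with the normalization constraint gives π = (0.4444, 0.5556).
So the stationary probability of Reactivated is 0.4444.

0.4444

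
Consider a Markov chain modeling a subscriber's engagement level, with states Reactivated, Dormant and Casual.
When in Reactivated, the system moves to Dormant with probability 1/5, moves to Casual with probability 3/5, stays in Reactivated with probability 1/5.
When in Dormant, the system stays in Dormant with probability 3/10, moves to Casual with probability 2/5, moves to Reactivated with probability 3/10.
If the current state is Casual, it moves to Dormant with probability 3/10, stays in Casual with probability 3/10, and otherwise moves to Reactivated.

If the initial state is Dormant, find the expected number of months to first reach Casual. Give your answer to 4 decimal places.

Let t(s) be the expected number of months to first reach Casual from state s, with t(Casual) = 0. Conditioning on the first month:
t(Reactivated) = 1 + 0.2·t(Reactivated) + 0.2·t(Dormant)
t(Dormant) = 1 + 0.3·t(Reactivated) + 0.3·t(Dormant)
Solving: t(Reactivated) = 1.8000, t(Dormant) = 2.2000.
Expected months from Dormant to Casual: 2.2000.

2.2000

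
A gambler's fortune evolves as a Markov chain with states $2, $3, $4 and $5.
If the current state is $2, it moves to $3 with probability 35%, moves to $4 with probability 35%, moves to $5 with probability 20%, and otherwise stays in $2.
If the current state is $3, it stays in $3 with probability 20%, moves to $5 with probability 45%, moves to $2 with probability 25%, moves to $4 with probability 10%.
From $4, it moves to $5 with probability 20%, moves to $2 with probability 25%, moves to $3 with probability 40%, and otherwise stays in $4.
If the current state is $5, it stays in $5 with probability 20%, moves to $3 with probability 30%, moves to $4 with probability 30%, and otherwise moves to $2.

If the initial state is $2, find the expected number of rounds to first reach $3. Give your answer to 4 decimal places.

2.8235

Let t(s) be the expected number of rounds to first reach $3 from state s, with t($3) = 0. Conditioning on the first round:
t($2) = 1 + 0.1·t($2) + 0.35·t($4) + 0.2·t($5)
t($4) = 1 + 0.25·t($2) + 0.15·t($4) + 0.2·t($5)
t($5) = 1 + 0.2·t($2) + 0.3·t($4) + 0.2·t($5)
Solving: t($2) = 2.8235, t($4) = 2.7059, t($5) = 2.9706.
Expected rounds from $2 to $3: 2.8235.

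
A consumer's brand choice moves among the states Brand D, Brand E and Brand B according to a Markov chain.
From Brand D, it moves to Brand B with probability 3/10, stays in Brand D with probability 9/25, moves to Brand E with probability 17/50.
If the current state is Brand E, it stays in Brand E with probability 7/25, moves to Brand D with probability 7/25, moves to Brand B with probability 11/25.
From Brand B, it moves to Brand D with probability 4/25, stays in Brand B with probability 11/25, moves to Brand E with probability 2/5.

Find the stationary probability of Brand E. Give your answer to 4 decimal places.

Let the stationary distribution be π with π = πP and π_1 + π_2 + π_3 = 1.
π_1 = 0.36·π_1 + 0.28·π_2 + 0.16·π_3
π_2 = 0.34·π_1 + 0.28·π_2 + 0.4·π_3
Solving with the normalization constraint gives π = (0.2516, 0.3437, 0.4048).
So the stationary probability of Brand E is 0.3437.

0.3437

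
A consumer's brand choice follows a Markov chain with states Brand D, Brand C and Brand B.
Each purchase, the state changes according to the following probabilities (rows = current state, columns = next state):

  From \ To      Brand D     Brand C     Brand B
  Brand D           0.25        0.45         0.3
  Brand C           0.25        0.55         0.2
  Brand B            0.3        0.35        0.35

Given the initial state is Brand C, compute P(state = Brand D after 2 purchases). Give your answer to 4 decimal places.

0.2600

Sum over the intermediate state after 1 purchase:
P = P(Brand C→Brand D)·P(Brand D→Brand D) + P(Brand C→Brand C)·P(Brand C→Brand D) + P(Brand C→Brand B)·P(Brand B→Brand D)
  = 0.25×0.25 + 0.55×0.25 + 0.2×0.3
  = 0.0625 + 0.1375 + 0.0600 = 0.2600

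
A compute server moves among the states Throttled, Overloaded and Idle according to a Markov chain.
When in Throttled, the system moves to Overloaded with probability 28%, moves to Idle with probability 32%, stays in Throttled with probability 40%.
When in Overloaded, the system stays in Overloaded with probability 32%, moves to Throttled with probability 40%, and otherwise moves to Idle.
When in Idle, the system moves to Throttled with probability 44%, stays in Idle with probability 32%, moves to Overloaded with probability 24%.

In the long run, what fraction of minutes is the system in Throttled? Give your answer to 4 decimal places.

Let the stationary distribution be π with π = πP and π_1 + π_2 + π_3 = 1.
π_1 = 0.4·π_1 + 0.4·π_2 + 0.44·π_3
π_2 = 0.28·π_1 + 0.32·π_2 + 0.24·π_3
Solving with the normalization constraint gives π = (0.4124, 0.2788, 0.3088).
So the stationary probability of Throttled is 0.4124.

0.4124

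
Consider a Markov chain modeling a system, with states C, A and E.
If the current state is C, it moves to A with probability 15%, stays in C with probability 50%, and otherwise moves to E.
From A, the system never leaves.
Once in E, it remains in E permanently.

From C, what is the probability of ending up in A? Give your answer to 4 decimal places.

0.3000

Let h(s) be the probability of absorption at A starting from transient state s. Then h(A) = 1 and h(E) = 0. By first-step analysis:
h(C) = 0.5·h(C) + 0.15·1 + 0.35·0
Solving: h(C) = 0.3000.
Starting from C, the probability is 0.3000.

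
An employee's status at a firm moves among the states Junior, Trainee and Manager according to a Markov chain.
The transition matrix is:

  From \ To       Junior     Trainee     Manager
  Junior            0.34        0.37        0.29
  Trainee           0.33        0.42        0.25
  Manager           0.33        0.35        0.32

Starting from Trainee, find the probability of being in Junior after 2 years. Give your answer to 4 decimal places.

Sum over the intermediate state after 1 year:
P = P(Trainee→Junior)·P(Junior→Junior) + P(Trainee→Trainee)·P(Trainee→Junior) + P(Trainee→Manager)·P(Manager→Junior)
  = 0.33×0.34 + 0.42×0.33 + 0.25×0.33
  = 0.1122 + 0.1386 + 0.0825 = 0.3333

0.3333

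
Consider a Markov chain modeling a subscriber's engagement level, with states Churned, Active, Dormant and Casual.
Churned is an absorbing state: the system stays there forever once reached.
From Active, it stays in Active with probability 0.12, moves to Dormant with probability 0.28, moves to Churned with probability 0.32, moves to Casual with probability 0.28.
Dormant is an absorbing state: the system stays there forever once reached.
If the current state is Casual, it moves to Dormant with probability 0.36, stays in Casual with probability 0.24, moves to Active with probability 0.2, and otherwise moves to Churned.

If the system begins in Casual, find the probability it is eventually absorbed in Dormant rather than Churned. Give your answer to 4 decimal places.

0.6084

Let h(s) be the probability of absorption at Dormant starting from transient state s. Then h(Dormant) = 1 and h(Churned) = 0. By first-step analysis:
h(Active) = 0.32·0 + 0.12·h(Active) + 0.28·1 + 0.28·h(Casual)
h(Casual) = 0.2·0 + 0.2·h(Active) + 0.36·1 + 0.24·h(Casual)
Solving: h(Active) = 0.5117, h(Casual) = 0.6084.
Starting from Casual, the probability is 0.6084.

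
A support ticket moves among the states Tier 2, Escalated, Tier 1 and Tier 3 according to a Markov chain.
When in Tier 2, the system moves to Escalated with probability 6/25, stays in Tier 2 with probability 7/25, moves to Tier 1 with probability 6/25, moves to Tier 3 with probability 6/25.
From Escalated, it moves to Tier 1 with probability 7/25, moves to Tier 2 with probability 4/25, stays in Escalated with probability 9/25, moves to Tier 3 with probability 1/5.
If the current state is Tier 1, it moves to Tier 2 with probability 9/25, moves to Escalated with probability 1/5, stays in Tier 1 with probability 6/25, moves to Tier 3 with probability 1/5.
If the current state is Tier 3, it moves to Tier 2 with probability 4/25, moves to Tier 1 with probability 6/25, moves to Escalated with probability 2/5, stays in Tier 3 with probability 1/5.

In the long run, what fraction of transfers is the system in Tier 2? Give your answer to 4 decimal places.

0.2391

Let the stationary distribution be π with π = πP and π_1 + π_2 + π_3 + π_4 = 1.
π_1 = 0.28·π_1 + 0.16·π_2 + 0.36·π_3 + 0.16·π_4
π_2 = 0.24·π_1 + 0.36·π_2 + 0.2·π_3 + 0.4·π_4
π_3 = 0.24·π_1 + 0.28·π_2 + 0.24·π_3 + 0.24·π_4
Solving with the normalization constraint gives π = (0.2391, 0.2994, 0.2520, 0.2096).
So the stationary probability of Tier 2 is 0.2391.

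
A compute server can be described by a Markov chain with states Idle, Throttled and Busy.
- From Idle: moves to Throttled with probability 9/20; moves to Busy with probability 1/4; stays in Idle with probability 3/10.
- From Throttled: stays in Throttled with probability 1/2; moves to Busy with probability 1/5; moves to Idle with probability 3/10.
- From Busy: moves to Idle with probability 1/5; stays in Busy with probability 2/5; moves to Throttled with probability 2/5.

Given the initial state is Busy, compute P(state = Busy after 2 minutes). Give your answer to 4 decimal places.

Sum over the intermediate state after 1 minute:
P = P(Busy→Idle)·P(Idle→Busy) + P(Busy→Throttled)·P(Throttled→Busy) + P(Busy→Busy)·P(Busy→Busy)
  = 0.2×0.25 + 0.4×0.2 + 0.4×0.4
  = 0.0500 + 0.0800 + 0.1600 = 0.2900

0.2900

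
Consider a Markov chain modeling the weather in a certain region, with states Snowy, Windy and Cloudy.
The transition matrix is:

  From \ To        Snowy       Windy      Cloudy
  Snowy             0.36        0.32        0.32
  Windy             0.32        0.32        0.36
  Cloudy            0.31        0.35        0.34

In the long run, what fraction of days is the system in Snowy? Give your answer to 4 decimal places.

Let the stationary distribution be π with π = πP and π_1 + π_2 + π_3 = 1.
π_1 = 0.36·π_1 + 0.32·π_2 + 0.31·π_3
π_2 = 0.32·π_1 + 0.32·π_2 + 0.35·π_3
Solving with the normalization constraint gives π = (0.3298, 0.3302, 0.3400).
So the stationary probability of Snowy is 0.3298.

0.3298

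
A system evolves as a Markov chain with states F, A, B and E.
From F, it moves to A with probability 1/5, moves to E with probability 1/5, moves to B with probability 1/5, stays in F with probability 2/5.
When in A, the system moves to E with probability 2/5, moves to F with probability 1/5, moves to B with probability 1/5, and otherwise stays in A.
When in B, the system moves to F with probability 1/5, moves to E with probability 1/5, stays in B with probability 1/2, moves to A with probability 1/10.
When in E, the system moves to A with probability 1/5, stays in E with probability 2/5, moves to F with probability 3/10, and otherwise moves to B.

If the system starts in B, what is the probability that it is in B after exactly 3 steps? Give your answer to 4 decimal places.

0.2730

Propagate the distribution vector 3 steps from B.
After 0 steps: (0.0000, 0.0000, 1.0000, 0.0000)
After 1 step: (0.2000, 0.1000, 0.5000, 0.2000)
After 2 steps: (0.2600, 0.1500, 0.3300, 0.2600)
After 3 steps: (0.2780, 0.1670, 0.2730, 0.2820)
P(in B after 3 steps) = 0.2730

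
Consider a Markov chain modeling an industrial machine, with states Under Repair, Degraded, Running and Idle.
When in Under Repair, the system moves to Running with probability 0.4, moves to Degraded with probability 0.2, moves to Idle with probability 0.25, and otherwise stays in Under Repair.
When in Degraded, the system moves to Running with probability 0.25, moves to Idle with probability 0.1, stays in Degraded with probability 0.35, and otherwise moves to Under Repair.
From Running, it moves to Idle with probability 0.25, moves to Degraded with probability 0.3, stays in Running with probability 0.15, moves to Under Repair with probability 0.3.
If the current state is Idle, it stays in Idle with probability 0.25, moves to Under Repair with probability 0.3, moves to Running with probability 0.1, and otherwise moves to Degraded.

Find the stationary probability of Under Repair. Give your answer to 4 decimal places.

0.2609

Let the stationary distribution be π with π = πP and π_1 + π_2 + π_3 + π_4 = 1.
π_1 = 0.15·π_1 + 0.3·π_2 + 0.3·π_3 + 0.3·π_4
π_2 = 0.2·π_1 + 0.35·π_2 + 0.3·π_3 + 0.35·π_4
π_3 = 0.4·π_1 + 0.25·π_2 + 0.15·π_3 + 0.1·π_4
Solving with the normalization constraint gives π = (0.2609, 0.2991, 0.2349, 0.2051).
So the stationary probability of Under Repair is 0.2609.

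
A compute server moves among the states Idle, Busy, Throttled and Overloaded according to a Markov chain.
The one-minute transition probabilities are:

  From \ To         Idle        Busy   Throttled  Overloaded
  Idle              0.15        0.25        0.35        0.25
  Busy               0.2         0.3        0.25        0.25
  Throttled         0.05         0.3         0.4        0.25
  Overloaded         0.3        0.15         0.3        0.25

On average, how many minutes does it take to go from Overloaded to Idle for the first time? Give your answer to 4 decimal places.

Let t(s) be the expected number of minutes to first reach Idle from state s, with t(Idle) = 0. Conditioning on the first minute:
t(Busy) = 1 + 0.3·t(Busy) + 0.25·t(Throttled) + 0.25·t(Overloaded)
t(Throttled) = 1 + 0.3·t(Busy) + 0.4·t(Throttled) + 0.25·t(Overloaded)
t(Overloaded) = 1 + 0.15·t(Busy) + 0.3·t(Throttled) + 0.25·t(Overloaded)
Solving: t(Busy) = 5.5967, t(Throttled) = 6.5844, t(Overloaded) = 5.0864.
Expected minutes from Overloaded to Idle: 5.0864.

5.0864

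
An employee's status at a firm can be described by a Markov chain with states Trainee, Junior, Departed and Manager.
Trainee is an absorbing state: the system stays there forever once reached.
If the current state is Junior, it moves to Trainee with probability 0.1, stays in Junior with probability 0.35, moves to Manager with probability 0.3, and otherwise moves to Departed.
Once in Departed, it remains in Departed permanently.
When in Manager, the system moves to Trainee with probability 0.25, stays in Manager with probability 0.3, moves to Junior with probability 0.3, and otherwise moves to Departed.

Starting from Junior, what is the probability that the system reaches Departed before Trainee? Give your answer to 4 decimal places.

Let h(s) be the probability of absorption at Departed starting from transient state s. Then h(Departed) = 1 and h(Trainee) = 0. By first-step analysis:
h(Junior) = 0.1·0 + 0.35·h(Junior) + 0.25·1 + 0.3·h(Manager)
h(Manager) = 0.25·0 + 0.3·h(Junior) + 0.15·1 + 0.3·h(Manager)
Solving: h(Junior) = 0.6027, h(Manager) = 0.4726.
Starting from Junior, the probability is 0.6027.

0.6027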